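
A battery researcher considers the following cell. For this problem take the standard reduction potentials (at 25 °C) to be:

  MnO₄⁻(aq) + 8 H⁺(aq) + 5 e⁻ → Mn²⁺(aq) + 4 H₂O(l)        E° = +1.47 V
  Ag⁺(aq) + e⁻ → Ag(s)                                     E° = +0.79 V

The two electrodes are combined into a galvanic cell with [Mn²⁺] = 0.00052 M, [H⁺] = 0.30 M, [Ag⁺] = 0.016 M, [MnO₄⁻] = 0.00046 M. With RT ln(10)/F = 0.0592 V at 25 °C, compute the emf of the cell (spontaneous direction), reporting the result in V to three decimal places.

MnO₄⁻/Mn²⁺ is the cathode (higher E°), Ag⁺/Ag the anode: E°cell = +1.47 − (+0.79) = +0.68 V, n = 5.
Overall: MnO₄⁻(aq) + 8 H⁺(aq) + 5 Ag(s) → Mn²⁺(aq) + 4 H₂O(l) + 5 Ag⁺(aq)
Q = [Mn²⁺]·[Ag⁺]^5 / ([MnO₄⁻]·[H⁺]^8); log Q = -4.743.
E = E° − (0.0592/n) log Q = +0.68 − (0.0592/5)(-4.743) = +0.736 V.

+0.736 V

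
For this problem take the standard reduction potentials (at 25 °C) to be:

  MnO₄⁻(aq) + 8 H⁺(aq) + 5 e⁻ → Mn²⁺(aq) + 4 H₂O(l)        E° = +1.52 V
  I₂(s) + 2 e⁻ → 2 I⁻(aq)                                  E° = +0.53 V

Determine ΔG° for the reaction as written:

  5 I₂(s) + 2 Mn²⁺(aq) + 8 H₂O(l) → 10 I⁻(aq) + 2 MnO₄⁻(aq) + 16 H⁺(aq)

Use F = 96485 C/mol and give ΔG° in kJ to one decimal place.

+955.2 kJ

As written, I₂/I⁻ is reduced (cathode) and MnO₄⁻/Mn²⁺ is oxidised (anode), so E°cell = (+0.53) − (+1.52) = -0.99 V.
Balancing electrons gives n = 10.
ΔG° = −nFE° = −(10)(96485)(-0.99) = 955,202 J = +955.2 kJ.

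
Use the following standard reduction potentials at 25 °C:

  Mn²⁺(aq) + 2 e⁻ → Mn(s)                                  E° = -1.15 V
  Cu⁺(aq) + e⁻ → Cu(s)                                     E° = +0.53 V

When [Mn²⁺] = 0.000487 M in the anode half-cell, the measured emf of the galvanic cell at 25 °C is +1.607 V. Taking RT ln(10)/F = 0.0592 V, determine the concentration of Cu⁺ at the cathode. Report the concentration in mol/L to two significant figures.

Cu⁺/Cu is the cathode, Mn²⁺/Mn the anode: E°cell = +1.68 V, n = 2.
Overall reaction: 2 Cu⁺(aq) + Mn(s) → 2 Cu(s) + Mn²⁺(aq); Q = [Mn²⁺]^1/[Cu⁺]^2.
From E = E° − (0.0592/n) log Q: log Q = (E° − E)·n/0.0592 = (+1.68 − (+1.607))·2/0.0592 = 2.4662.
So 2·log[Cu⁺] = 1·log(0.000487) − log Q = -3.3125 − (2.4662) = -5.7787; log[Cu⁺] = -5.7787 / 2 = -2.8893; [Cu⁺] = 10^(-2.8893) ≈ 0.0013 M.

0.0013 M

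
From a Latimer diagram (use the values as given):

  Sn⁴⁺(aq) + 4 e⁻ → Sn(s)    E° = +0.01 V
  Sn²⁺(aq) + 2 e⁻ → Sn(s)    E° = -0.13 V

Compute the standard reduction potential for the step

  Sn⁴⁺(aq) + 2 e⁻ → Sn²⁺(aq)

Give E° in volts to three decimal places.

+0.150 V

Sequential free energies add, so n₃E°₃ = n₁E°₁ + n₂E°₂.
With n₃ = 4, and the known step contributing 2×(-0.13) V, the unknown satisfies 2·E° = 4×(+0.01) − 2×(-0.13) = +0.300.
E° = +0.300 / 2 = +0.150 V.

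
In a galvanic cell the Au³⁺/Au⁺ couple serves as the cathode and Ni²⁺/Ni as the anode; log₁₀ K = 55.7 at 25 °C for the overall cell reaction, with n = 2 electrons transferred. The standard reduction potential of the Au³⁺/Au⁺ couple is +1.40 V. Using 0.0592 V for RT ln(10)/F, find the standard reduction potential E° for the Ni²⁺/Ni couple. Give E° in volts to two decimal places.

-0.25 V

E°cell = (0.0592/n)·log K = (0.0592/2)(55.7) = +1.649 V.
Since Au³⁺/Au⁺ is the cathode and Ni²⁺/Ni the anode, E°cell = E°(Au³⁺/Au⁺) − E°(Ni²⁺/Ni).
So E°(Ni²⁺/Ni) = E°(Au³⁺/Au⁺) − E°cell = (+1.40) − (+1.649) = -0.25 V.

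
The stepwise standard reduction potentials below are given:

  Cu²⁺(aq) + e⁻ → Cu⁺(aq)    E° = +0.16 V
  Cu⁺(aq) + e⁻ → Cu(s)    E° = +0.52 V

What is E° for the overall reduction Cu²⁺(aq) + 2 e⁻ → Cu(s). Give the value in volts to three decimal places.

Standard free energies of sequential steps add: ΔG°₃ = ΔG°₁ + ΔG°₂, so n₃E°₃ = n₁E°₁ + n₂E°₂.
E°₃ = (1×+0.16 + 1×+0.52) / 2 = (+0.680) / 2 = +0.340 V.

+0.340 V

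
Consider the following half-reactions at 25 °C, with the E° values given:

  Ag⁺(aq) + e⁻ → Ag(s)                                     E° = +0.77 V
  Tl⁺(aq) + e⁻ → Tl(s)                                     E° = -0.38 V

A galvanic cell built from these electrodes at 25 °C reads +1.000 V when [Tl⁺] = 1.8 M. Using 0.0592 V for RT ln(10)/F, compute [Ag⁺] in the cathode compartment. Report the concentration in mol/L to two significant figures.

0.0053 M

Ag⁺/Ag is the cathode, Tl⁺/Tl the anode: E°cell = +1.15 V, n = 1.
Overall reaction: Ag⁺(aq) + Tl(s) → Ag(s) + Tl⁺(aq); Q = [Tl⁺]^1/[Ag⁺]^1.
From E = E° − (0.0592/n) log Q: log Q = (E° − E)·n/0.0592 = (+1.15 − (+1.000))·1/0.0592 = 2.5338.
So 1·log[Ag⁺] = 1·log(1.8) − log Q = 0.2553 − (2.5338) = -2.2785; [Ag⁺] = 10^(-2.2785) ≈ 0.0053 M.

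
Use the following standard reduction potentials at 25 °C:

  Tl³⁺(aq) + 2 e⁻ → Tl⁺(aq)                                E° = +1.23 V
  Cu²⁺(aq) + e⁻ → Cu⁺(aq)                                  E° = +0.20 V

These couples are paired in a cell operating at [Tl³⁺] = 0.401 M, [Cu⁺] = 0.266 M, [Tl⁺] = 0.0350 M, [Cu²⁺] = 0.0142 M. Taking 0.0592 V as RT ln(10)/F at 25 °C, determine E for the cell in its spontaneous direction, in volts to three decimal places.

+1.137 V

Tl³⁺/Tl⁺ is the cathode (higher E°), Cu²⁺/Cu⁺ the anode: E°cell = +1.23 − (+0.20) = +1.03 V, n = 2.
Overall: Tl³⁺(aq) + 2 Cu⁺(aq) → Tl⁺(aq) + 2 Cu²⁺(aq)
Q = [Tl⁺]·[Cu²⁺]^2 / ([Tl³⁺]·[Cu⁺]^2); log Q = -3.604.
E = E° − (0.0592/n) log Q = +1.03 − (0.0592/2)(-3.604) = +1.137 V.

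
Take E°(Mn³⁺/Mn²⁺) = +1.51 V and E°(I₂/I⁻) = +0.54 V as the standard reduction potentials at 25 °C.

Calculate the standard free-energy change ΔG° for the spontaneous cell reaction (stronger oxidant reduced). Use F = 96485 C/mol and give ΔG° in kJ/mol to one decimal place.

-187.2 kJ/mol

Mn³⁺/Mn²⁺ (E° = +1.51 V) is the cathode; I₂/I⁻ (E° = +0.54 V) is the anode, so E°cell = +0.97 V.
Balancing electrons gives n = 2 (lcm of 1 and 2).
ΔG° = −nFE° = −(2)(96485)(+0.97) = -187,181 J = -187.2 kJ/mol.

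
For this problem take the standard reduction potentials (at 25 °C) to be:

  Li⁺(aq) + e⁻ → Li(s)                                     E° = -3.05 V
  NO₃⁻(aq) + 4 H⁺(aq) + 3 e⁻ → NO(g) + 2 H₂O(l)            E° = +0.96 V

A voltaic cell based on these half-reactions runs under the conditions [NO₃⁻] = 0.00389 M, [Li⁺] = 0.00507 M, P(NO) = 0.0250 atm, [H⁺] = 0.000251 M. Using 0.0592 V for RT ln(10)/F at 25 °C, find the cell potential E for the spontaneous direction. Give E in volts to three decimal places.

NO₃⁻/NO is the cathode (higher E°), Li⁺/Li the anode: E°cell = +0.96 − (-3.05) = +4.01 V, n = 3.
Overall: NO₃⁻(aq) + 4 H⁺(aq) + 3 Li(s) → NO(g) + 2 H₂O(l) + 3 Li⁺(aq)
Q = P(NO)·[Li⁺]^3 / ([NO₃⁻]·[H⁺]^4); log Q = 8.324.
E = E° − (0.0592/n) log Q = +4.01 − (0.0592/3)(8.324) = +3.846 V.

+3.846 V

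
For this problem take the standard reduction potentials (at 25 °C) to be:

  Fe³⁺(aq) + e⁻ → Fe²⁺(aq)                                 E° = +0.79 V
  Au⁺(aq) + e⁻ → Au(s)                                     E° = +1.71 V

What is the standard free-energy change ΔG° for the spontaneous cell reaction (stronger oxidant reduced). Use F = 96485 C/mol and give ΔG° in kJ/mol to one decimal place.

-88.8 kJ/mol

Au⁺/Au (E° = +1.71 V) is the cathode; Fe³⁺/Fe²⁺ (E° = +0.79 V) is the anode, so E°cell = +0.92 V.
Balancing electrons gives n = 1 (lcm of 1 and 1).
ΔG° = −nFE° = −(1)(96485)(+0.92) = -88,766 J = -88.8 kJ/mol.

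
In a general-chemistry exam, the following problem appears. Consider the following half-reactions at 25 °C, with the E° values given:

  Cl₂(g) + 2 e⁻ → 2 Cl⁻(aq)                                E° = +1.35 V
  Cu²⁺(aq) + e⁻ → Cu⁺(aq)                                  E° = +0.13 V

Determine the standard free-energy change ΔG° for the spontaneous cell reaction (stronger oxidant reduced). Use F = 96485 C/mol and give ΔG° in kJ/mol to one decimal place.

-235.4 kJ/mol

Cl₂/Cl⁻ (E° = +1.35 V) is the cathode; Cu²⁺/Cu⁺ (E° = +0.13 V) is the anode, so E°cell = +1.22 V.
Balancing electrons gives n = 2 (lcm of 2 and 1).
ΔG° = −nFE° = −(2)(96485)(+1.22) = -235,423 J = -235.4 kJ/mol.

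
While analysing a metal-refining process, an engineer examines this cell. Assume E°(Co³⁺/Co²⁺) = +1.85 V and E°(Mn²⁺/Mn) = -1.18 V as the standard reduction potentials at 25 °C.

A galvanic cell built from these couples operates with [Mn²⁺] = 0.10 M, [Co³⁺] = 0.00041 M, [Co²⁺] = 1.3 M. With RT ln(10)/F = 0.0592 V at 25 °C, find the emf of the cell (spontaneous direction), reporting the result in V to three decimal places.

+2.852 V

Co³⁺/Co²⁺ is the cathode (higher E°), Mn²⁺/Mn the anode: E°cell = +1.85 − (-1.18) = +3.03 V, n = 2.
Overall: 2 Co³⁺(aq) + Mn(s) → 2 Co²⁺(aq) + Mn²⁺(aq)
Q = [Co²⁺]^2·[Mn²⁺] / ([Co³⁺]^2); log Q = 6.002.
E = E° − (0.0592/n) log Q = +3.03 − (0.0592/2)(6.002) = +2.852 V.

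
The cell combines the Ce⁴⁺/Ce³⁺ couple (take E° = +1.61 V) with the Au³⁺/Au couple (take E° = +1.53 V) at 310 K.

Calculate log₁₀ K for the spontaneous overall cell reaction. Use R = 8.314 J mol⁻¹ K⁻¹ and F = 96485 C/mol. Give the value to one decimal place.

Cathode: Ce⁴⁺/Ce³⁺; anode: Au³⁺/Au. E°cell = (+1.61) − (+1.53) = +0.08 V, with n = 3.
ΔG° = −nFE° = −RT ln K, so ln K = nFE°/(RT) = (3)(96485)(+0.08) / ((8.314)(310)) = 8.985.
log₁₀ K = 8.985 / ln 10 = 3.9.

3.9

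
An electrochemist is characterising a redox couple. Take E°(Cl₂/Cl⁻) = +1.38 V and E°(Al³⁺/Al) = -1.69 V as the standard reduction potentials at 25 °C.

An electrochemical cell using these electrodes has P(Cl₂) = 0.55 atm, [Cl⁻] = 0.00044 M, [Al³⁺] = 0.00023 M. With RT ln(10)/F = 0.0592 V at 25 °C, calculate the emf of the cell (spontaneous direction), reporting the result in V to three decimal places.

Cl₂/Cl⁻ is the cathode (higher E°), Al³⁺/Al the anode: E°cell = +1.38 − (-1.69) = +3.07 V, n = 6.
Overall: 3 Cl₂(g) + 2 Al(s) → 6 Cl⁻(aq) + 2 Al³⁺(aq)
Q = [Cl⁻]^6·[Al³⁺]^2 / (P(Cl₂)^3); log Q = -26.637.
E = E° − (0.0592/n) log Q = +3.07 − (0.0592/6)(-26.637) = +3.333 V.

+3.333 V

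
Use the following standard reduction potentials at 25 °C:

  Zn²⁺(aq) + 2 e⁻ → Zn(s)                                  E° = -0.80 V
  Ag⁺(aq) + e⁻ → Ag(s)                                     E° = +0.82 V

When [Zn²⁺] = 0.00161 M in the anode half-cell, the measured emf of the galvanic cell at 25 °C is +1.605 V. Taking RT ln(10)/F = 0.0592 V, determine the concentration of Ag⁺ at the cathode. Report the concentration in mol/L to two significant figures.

0.022 M

Ag⁺/Ag is the cathode, Zn²⁺/Zn the anode: E°cell = +1.62 V, n = 2.
Overall reaction: 2 Ag⁺(aq) + Zn(s) → 2 Ag(s) + Zn²⁺(aq); Q = [Zn²⁺]^1/[Ag⁺]^2.
From E = E° − (0.0592/n) log Q: log Q = (E° − E)·n/0.0592 = (+1.62 − (+1.605))·2/0.0592 = 0.5068.
So 2·log[Ag⁺] = 1·log(0.00161) − log Q = -2.7932 − (0.5068) = -3.3000; log[Ag⁺] = -3.3000 / 2 = -1.6500; [Ag⁺] = 10^(-1.6500) ≈ 0.022 M.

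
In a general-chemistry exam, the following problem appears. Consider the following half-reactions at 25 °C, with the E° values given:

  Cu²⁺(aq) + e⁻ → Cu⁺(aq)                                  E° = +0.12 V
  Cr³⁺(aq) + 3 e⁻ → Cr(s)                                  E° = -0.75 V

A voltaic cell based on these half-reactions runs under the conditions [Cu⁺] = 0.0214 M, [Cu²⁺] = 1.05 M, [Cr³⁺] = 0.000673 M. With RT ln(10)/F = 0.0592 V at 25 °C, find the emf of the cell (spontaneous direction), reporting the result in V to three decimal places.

Cu²⁺/Cu⁺ is the cathode (higher E°), Cr³⁺/Cr the anode: E°cell = +0.12 − (-0.75) = +0.87 V, n = 3.
Overall: 3 Cu²⁺(aq) + Cr(s) → 3 Cu⁺(aq) + Cr³⁺(aq)
Q = [Cu⁺]^3·[Cr³⁺] / ([Cu²⁺]^3); log Q = -8.244.
E = E° − (0.0592/n) log Q = +0.87 − (0.0592/3)(-8.244) = +1.033 V.

+1.033 V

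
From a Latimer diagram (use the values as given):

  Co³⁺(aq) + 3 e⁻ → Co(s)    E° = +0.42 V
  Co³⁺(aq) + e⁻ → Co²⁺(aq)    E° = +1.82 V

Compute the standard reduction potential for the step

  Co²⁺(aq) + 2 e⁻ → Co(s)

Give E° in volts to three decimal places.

-0.280 V

Sequential free energies add, so n₃E°₃ = n₁E°₁ + n₂E°₂.
With n₃ = 3, and the known step contributing 1×(+1.82) V, the unknown satisfies 2·E° = 3×(+0.42) − 1×(+1.82) = -0.560.
E° = -0.560 / 2 = -0.280 V.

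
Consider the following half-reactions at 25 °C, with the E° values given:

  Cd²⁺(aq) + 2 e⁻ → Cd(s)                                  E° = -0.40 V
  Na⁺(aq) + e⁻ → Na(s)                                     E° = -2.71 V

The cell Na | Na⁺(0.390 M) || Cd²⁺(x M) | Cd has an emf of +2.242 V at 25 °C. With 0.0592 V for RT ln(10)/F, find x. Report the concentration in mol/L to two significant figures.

Cd²⁺/Cd is the cathode, Na⁺/Na the anode: E°cell = +2.31 V, n = 2.
Overall reaction: Cd²⁺(aq) + 2 Na(s) → Cd(s) + 2 Na⁺(aq); Q = [Na⁺]^2/[Cd²⁺]^1.
From E = E° − (0.0592/n) log Q: log Q = (E° − E)·n/0.0592 = (+2.31 − (+2.242))·2/0.0592 = 2.2973.
So 1·log[Cd²⁺] = 2·log(0.39) − log Q = -0.8179 − (2.2973) = -3.1152; [Cd²⁺] = 10^(-3.1152) ≈ 0.00077 M.

0.00077 M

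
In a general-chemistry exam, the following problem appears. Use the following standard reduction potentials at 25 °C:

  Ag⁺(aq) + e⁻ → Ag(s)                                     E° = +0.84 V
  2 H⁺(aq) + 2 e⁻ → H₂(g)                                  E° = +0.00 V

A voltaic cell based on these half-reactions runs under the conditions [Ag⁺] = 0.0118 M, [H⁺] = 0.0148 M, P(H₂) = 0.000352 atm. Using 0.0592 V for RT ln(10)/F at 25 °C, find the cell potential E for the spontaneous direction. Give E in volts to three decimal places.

+0.732 V

Ag⁺/Ag is the cathode (higher E°), H⁺/H₂ the anode: E°cell = +0.84 − (+0.00) = +0.84 V, n = 2.
Overall: 2 Ag⁺(aq) + H₂(g) → 2 Ag(s) + 2 H⁺(aq)
Q = [H⁺]^2 / ([Ag⁺]^2·P(H₂)); log Q = 3.650.
E = E° − (0.0592/n) log Q = +0.84 − (0.0592/2)(3.650) = +0.732 V.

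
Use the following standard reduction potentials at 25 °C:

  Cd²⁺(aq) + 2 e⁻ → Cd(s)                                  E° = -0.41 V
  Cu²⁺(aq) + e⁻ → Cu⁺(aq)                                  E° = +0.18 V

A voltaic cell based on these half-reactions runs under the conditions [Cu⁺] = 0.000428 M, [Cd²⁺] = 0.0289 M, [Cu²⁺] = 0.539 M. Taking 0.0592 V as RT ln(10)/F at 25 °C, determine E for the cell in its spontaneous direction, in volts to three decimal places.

+0.819 V

Cu²⁺/Cu⁺ is the cathode (higher E°), Cd²⁺/Cd the anode: E°cell = +0.18 − (-0.41) = +0.59 V, n = 2.
Overall: 2 Cu²⁺(aq) + Cd(s) → 2 Cu⁺(aq) + Cd²⁺(aq)
Q = [Cu⁺]^2·[Cd²⁺] / ([Cu²⁺]^2); log Q = -7.739.
E = E° − (0.0592/n) log Q = +0.59 − (0.0592/2)(-7.739) = +0.819 V.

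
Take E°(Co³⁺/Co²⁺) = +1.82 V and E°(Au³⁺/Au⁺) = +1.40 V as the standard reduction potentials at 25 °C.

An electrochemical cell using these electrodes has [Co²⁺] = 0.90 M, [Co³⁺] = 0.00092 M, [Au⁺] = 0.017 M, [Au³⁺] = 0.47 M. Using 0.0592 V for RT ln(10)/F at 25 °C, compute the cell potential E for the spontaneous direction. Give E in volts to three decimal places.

Co³⁺/Co²⁺ is the cathode (higher E°), Au³⁺/Au⁺ the anode: E°cell = +1.82 − (+1.40) = +0.42 V, n = 2.
Overall: 2 Co³⁺(aq) + Au⁺(aq) → 2 Co²⁺(aq) + Au³⁺(aq)
Q = [Co²⁺]^2·[Au³⁺] / ([Co³⁺]^2·[Au⁺]); log Q = 7.423.
E = E° − (0.0592/n) log Q = +0.42 − (0.0592/2)(7.423) = +0.200 V.

+0.200 V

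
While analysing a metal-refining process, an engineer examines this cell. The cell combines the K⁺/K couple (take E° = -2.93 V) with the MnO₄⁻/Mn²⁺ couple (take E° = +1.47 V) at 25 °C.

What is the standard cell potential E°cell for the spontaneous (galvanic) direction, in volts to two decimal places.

+4.40 V

The MnO₄⁻/Mn²⁺ couple has the higher reduction potential, so it is the cathode; K⁺/K is oxidised at the anode.
E°cell = E°(cathode) − E°(anode) = (+1.47) − (-2.93) = +4.40 V.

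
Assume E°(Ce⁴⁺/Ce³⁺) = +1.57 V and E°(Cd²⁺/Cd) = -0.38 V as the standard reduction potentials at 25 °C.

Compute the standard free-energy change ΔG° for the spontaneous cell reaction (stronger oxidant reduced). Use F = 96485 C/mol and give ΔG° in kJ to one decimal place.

-376.3 kJ

Ce⁴⁺/Ce³⁺ (E° = +1.57 V) is the cathode; Cd²⁺/Cd (E° = -0.38 V) is the anode, so E°cell = +1.95 V.
Balancing electrons gives n = 2 (lcm of 1 and 2).
ΔG° = −nFE° = −(2)(96485)(+1.95) = -376,292 J = -376.3 kJ.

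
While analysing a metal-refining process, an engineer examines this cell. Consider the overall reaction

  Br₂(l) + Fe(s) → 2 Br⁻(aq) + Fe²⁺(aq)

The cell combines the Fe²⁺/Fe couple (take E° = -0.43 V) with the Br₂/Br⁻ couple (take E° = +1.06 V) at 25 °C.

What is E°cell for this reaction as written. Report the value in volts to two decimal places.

The Br₂/Br⁻ couple has the higher reduction potential, so it is the cathode; Fe²⁺/Fe is oxidised at the anode.
E°cell = E°(cathode) − E°(anode) = (+1.06) − (-0.43) = +1.49 V.
Since E°cell > 0, the reaction is spontaneous under standard conditions.

+1.49 V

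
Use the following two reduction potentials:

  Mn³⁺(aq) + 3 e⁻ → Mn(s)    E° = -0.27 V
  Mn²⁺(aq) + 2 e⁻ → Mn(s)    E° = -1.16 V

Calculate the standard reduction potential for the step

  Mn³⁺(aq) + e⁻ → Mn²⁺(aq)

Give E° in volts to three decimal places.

+1.510 V

Sequential free energies add, so n₃E°₃ = n₁E°₁ + n₂E°₂.
With n₃ = 3, and the known step contributing 2×(-1.16) V, the unknown satisfies 1·E° = 3×(-0.27) − 2×(-1.16) = +1.510.
E° = +1.510 / 1 = +1.510 V.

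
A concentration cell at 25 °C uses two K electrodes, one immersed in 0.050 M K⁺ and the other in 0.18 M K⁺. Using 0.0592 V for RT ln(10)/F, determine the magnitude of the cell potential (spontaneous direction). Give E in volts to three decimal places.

For a concentration cell E°cell = 0. The 0.18 M side is the cathode (reduction is favoured where [K⁺] is higher).
With n = 1, E = −(0.0592/1) log([K⁺]ₐₙ/[K⁺]꜀ₐₜ) = −(0.0592/1) log(0.05/0.18) = −(0.0592/1)(-0.556) = +0.033 V.

+0.033 V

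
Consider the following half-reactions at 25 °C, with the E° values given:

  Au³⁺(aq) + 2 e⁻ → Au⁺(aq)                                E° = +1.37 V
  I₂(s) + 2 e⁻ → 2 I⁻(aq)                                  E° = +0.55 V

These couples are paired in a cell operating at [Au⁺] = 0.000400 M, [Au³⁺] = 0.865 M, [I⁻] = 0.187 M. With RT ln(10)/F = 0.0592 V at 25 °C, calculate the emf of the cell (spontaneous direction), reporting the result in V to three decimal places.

+0.876 V

Au³⁺/Au⁺ is the cathode (higher E°), I₂/I⁻ the anode: E°cell = +1.37 − (+0.55) = +0.82 V, n = 2.
Overall: Au³⁺(aq) + 2 I⁻(aq) → Au⁺(aq) + I₂(s)
Q = [Au⁺] / ([Au³⁺]·[I⁻]^2); log Q = -1.879.
E = E° − (0.0592/n) log Q = +0.82 − (0.0592/2)(-1.879) = +0.876 V.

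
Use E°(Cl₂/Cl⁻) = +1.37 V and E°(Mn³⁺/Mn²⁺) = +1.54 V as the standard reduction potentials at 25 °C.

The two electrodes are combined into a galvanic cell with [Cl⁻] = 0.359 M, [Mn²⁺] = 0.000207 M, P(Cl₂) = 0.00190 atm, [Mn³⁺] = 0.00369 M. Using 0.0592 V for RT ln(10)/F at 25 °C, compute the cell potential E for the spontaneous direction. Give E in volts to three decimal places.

+0.298 V

Mn³⁺/Mn²⁺ is the cathode (higher E°), Cl₂/Cl⁻ the anode: E°cell = +1.54 − (+1.37) = +0.17 V, n = 2.
Overall: 2 Mn³⁺(aq) + 2 Cl⁻(aq) → 2 Mn²⁺(aq) + Cl₂(g)
Q = [Mn²⁺]^2·P(Cl₂) / ([Mn³⁺]^2·[Cl⁻]^2); log Q = -4.334.
E = E° − (0.0592/n) log Q = +0.17 − (0.0592/2)(-4.334) = +0.298 V.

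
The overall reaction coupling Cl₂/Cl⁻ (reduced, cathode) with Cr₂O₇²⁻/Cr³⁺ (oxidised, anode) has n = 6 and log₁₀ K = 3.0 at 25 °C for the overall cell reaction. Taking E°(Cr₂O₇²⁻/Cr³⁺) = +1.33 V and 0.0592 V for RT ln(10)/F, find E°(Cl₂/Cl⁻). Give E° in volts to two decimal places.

E°cell = (0.0592/n)·log K = (0.0592/6)(3.0) = +0.030 V.
Since Cl₂/Cl⁻ is the cathode and Cr₂O₇²⁻/Cr³⁺ the anode, E°cell = E°(Cl₂/Cl⁻) − E°(Cr₂O₇²⁻/Cr³⁺).
So E°(Cl₂/Cl⁻) = E°cell + E°(Cr₂O₇²⁻/Cr³⁺) = +0.030 + (+1.33) = +1.36 V.

+1.36 V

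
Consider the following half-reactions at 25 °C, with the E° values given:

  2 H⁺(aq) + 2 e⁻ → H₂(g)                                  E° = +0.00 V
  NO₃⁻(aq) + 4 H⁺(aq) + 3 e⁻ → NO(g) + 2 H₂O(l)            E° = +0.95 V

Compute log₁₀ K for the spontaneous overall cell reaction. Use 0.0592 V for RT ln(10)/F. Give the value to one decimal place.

96.3

Cathode: NO₃⁻/NO; anode: H⁺/H₂. E°cell = +0.95 V, n = 6.
log K = nE°cell / 0.0592 = (6)(+0.95) / 0.0592 = 96.3.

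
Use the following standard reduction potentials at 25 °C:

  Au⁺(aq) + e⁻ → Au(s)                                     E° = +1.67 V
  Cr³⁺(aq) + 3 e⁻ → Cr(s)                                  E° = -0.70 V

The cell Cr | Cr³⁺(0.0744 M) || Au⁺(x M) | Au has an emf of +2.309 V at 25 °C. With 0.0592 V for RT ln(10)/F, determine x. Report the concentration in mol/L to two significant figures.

0.039 M

Au⁺/Au is the cathode, Cr³⁺/Cr the anode: E°cell = +2.37 V, n = 3.
Overall reaction: 3 Au⁺(aq) + Cr(s) → 3 Au(s) + Cr³⁺(aq); Q = [Cr³⁺]^1/[Au⁺]^3.
From E = E° − (0.0592/n) log Q: log Q = (E° − E)·n/0.0592 = (+2.37 − (+2.309))·3/0.0592 = 3.0912.
So 3·log[Au⁺] = 1·log(0.0744) − log Q = -1.1284 − (3.0912) = -4.2196; log[Au⁺] = -4.2196 / 3 = -1.4065; [Au⁺] = 10^(-1.4065) ≈ 0.039 M.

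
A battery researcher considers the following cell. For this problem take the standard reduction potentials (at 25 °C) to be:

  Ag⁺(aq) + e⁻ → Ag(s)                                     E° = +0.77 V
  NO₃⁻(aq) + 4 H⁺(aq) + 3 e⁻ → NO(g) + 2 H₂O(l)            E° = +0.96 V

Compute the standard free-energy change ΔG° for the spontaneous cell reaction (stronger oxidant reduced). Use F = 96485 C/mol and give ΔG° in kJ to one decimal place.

-55.0 kJ

NO₃⁻/NO (E° = +0.96 V) is the cathode; Ag⁺/Ag (E° = +0.77 V) is the anode, so E°cell = +0.19 V.
Balancing electrons gives n = 3 (lcm of 3 and 1).
ΔG° = −nFE° = −(3)(96485)(+0.19) = -54,996 J = -55.0 kJ.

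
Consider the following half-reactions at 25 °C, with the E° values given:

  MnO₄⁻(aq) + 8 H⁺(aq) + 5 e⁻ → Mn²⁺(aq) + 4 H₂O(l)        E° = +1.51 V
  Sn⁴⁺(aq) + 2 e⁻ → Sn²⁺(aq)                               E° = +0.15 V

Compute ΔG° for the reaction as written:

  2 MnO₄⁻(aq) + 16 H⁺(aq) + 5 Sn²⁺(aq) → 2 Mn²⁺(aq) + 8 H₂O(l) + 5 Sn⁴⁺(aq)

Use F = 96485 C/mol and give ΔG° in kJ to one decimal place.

-1312.2 kJ

As written, MnO₄⁻/Mn²⁺ is reduced (cathode) and Sn⁴⁺/Sn²⁺ is oxidised (anode), so E°cell = (+1.51) − (+0.15) = +1.36 V.
Balancing electrons gives n = 10.
ΔG° = −nFE° = −(10)(96485)(+1.36) = -1,312,196 J = -1312.2 kJ.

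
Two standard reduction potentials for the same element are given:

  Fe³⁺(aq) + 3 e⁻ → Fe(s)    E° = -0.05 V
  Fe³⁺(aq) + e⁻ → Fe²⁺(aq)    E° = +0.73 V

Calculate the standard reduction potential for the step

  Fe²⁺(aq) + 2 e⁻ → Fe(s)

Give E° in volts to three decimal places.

-0.440 V

Sequential free energies add, so n₃E°₃ = n₁E°₁ + n₂E°₂.
With n₃ = 3, and the known step contributing 1×(+0.73) V, the unknown satisfies 2·E° = 3×(-0.05) − 1×(+0.73) = -0.880.
E° = -0.880 / 2 = -0.440 V.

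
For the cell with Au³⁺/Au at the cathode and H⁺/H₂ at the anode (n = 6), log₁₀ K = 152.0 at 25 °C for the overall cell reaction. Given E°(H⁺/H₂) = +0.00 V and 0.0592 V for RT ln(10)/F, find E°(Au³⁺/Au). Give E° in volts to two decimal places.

E°cell = (0.0592/n)·log K = (0.0592/6)(152.0) = +1.500 V.
Since Au³⁺/Au is the cathode and H⁺/H₂ the anode, E°cell = E°(Au³⁺/Au) − E°(H⁺/H₂).
So E°(Au³⁺/Au) = E°cell + E°(H⁺/H₂) = +1.500 + (+0.00) = +1.50 V.

+1.50 V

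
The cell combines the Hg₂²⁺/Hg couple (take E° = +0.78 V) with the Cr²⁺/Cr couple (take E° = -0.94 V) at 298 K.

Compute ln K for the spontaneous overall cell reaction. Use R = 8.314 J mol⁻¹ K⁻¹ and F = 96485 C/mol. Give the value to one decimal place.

134.0

Cathode: Hg₂²⁺/Hg; anode: Cr²⁺/Cr. E°cell = (+0.78) − (-0.94) = +1.72 V, with n = 2.
ΔG° = −nFE° = −RT ln K, so ln K = nFE°/(RT) = (2)(96485)(+1.72) / ((8.314)(298)) = 133.965.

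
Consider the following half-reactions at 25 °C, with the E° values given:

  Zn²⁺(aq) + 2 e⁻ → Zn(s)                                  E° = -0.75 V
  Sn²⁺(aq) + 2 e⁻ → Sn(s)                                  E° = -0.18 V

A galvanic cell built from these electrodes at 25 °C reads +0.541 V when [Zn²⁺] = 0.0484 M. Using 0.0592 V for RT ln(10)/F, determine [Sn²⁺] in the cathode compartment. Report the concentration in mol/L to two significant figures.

Sn²⁺/Sn is the cathode, Zn²⁺/Zn the anode: E°cell = +0.57 V, n = 2.
Overall reaction: Sn²⁺(aq) + Zn(s) → Sn(s) + Zn²⁺(aq); Q = [Zn²⁺]^1/[Sn²⁺]^1.
From E = E° − (0.0592/n) log Q: log Q = (E° − E)·n/0.0592 = (+0.57 − (+0.541))·2/0.0592 = 0.9797.
So 1·log[Sn²⁺] = 1·log(0.0484) − log Q = -1.3152 − (0.9797) = -2.2949; [Sn²⁺] = 10^(-2.2949) ≈ 0.0051 M.

0.0051 M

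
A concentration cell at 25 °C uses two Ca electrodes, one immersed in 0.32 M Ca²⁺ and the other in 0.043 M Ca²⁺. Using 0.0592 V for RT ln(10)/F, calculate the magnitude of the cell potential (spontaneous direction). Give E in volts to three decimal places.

For a concentration cell E°cell = 0. The 0.32 M side is the cathode (reduction is favoured where [Ca²⁺] is higher).
With n = 2, E = −(0.0592/2) log([Ca²⁺]ₐₙ/[Ca²⁺]꜀ₐₜ) = −(0.0592/2) log(0.043/0.32) = −(0.0592/2)(-0.872) = +0.026 V.

+0.026 V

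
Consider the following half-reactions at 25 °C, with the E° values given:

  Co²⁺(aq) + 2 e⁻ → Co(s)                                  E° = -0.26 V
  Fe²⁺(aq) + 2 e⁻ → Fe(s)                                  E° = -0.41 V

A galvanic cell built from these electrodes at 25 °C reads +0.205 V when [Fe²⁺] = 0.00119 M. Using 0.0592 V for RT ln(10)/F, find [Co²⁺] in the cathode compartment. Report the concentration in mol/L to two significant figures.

0.086 M

Co²⁺/Co is the cathode, Fe²⁺/Fe the anode: E°cell = +0.15 V, n = 2.
Overall reaction: Co²⁺(aq) + Fe(s) → Co(s) + Fe²⁺(aq); Q = [Fe²⁺]^1/[Co²⁺]^1.
From E = E° − (0.0592/n) log Q: log Q = (E° − E)·n/0.0592 = (+0.15 − (+0.205))·2/0.0592 = -1.8581.
So 1·log[Co²⁺] = 1·log(0.00119) − log Q = -2.9245 − (-1.8581) = -1.0664; [Co²⁺] = 10^(-1.0664) ≈ 0.086 M.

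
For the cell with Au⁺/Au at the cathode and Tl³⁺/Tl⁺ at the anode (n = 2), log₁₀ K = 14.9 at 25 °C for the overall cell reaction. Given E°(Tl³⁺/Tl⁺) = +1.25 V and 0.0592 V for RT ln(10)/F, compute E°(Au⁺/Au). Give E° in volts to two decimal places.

+1.69 V

E°cell = (0.0592/n)·log K = (0.0592/2)(14.9) = +0.441 V.
Since Au⁺/Au is the cathode and Tl³⁺/Tl⁺ the anode, E°cell = E°(Au⁺/Au) − E°(Tl³⁺/Tl⁺).
So E°(Au⁺/Au) = E°cell + E°(Tl³⁺/Tl⁺) = +0.441 + (+1.25) = +1.69 V.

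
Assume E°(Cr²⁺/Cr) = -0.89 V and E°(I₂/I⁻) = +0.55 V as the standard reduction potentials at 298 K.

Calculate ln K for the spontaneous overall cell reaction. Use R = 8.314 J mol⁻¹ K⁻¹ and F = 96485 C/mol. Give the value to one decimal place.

Cathode: I₂/I⁻; anode: Cr²⁺/Cr. E°cell = (+0.55) − (-0.89) = +1.44 V, with n = 2.
ΔG° = −nFE° = −RT ln K, so ln K = nFE°/(RT) = (2)(96485)(+1.44) / ((8.314)(298)) = 112.157.

112.2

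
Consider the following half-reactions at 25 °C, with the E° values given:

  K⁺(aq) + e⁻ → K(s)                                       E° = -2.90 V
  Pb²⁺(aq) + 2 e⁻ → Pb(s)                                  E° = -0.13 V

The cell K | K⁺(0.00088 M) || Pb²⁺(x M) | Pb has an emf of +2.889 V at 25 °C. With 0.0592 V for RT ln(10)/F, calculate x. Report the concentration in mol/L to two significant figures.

Pb²⁺/Pb is the cathode, K⁺/K the anode: E°cell = +2.77 V, n = 2.
Overall reaction: Pb²⁺(aq) + 2 K(s) → Pb(s) + 2 K⁺(aq); Q = [K⁺]^2/[Pb²⁺]^1.
From E = E° − (0.0592/n) log Q: log Q = (E° − E)·n/0.0592 = (+2.77 − (+2.889))·2/0.0592 = -4.0203.
So 1·log[Pb²⁺] = 2·log(0.00088) − log Q = -6.1110 − (-4.0203) = -2.0907; [Pb²⁺] = 10^(-2.0907) ≈ 0.0081 M.

0.0081 M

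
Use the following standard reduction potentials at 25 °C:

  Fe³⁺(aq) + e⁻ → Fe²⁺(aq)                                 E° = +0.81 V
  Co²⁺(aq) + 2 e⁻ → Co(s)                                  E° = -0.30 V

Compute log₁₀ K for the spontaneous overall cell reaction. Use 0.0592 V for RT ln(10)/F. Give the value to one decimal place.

37.5

Cathode: Fe³⁺/Fe²⁺; anode: Co²⁺/Co. E°cell = +1.11 V, n = 2.
log K = nE°cell / 0.0592 = (2)(+1.11) / 0.0592 = 37.5.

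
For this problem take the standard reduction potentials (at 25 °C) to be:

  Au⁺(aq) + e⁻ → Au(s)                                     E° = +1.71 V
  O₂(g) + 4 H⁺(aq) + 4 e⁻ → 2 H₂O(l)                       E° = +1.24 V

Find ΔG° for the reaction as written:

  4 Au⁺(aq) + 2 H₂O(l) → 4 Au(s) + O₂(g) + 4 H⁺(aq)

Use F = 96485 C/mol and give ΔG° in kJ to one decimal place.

As written, Au⁺/Au is reduced (cathode) and O₂/H₂O is oxidised (anode), so E°cell = (+1.71) − (+1.24) = +0.47 V.
Balancing electrons gives n = 4.
ΔG° = −nFE° = −(4)(96485)(+0.47) = -181,392 J = -181.4 kJ.

-181.4 kJ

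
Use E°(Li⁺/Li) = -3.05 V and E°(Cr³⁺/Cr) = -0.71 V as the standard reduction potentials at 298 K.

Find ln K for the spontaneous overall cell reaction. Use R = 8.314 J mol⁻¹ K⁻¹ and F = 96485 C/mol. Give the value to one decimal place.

273.4

Cathode: Cr³⁺/Cr; anode: Li⁺/Li. E°cell = (-0.71) − (-3.05) = +2.34 V, with n = 3.
ΔG° = −nFE° = −RT ln K, so ln K = nFE°/(RT) = (3)(96485)(+2.34) / ((8.314)(298)) = 273.382.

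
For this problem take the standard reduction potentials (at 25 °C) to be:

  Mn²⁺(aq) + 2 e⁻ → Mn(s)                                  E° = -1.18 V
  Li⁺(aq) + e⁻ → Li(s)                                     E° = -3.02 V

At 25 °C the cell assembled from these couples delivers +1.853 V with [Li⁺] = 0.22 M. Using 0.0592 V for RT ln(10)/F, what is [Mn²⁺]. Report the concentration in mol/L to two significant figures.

0.13 M

Mn²⁺/Mn is the cathode, Li⁺/Li the anode: E°cell = +1.84 V, n = 2.
Overall reaction: Mn²⁺(aq) + 2 Li(s) → Mn(s) + 2 Li⁺(aq); Q = [Li⁺]^2/[Mn²⁺]^1.
From E = E° − (0.0592/n) log Q: log Q = (E° − E)·n/0.0592 = (+1.84 − (+1.853))·2/0.0592 = -0.4392.
So 1·log[Mn²⁺] = 2·log(0.22) − log Q = -1.3152 − (-0.4392) = -0.8760; [Mn²⁺] = 10^(-0.8760) ≈ 0.13 M.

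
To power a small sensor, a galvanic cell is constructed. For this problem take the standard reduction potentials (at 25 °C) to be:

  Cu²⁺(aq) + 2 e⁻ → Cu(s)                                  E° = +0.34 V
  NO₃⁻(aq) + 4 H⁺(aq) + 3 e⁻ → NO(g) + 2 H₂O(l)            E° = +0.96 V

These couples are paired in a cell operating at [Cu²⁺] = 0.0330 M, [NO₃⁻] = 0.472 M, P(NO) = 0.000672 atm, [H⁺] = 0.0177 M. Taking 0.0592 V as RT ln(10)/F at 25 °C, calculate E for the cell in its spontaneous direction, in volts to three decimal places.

+0.582 V

NO₃⁻/NO is the cathode (higher E°), Cu²⁺/Cu the anode: E°cell = +0.96 − (+0.34) = +0.62 V, n = 6.
Overall: 2 NO₃⁻(aq) + 8 H⁺(aq) + 3 Cu(s) → 2 NO(g) + 4 H₂O(l) + 3 Cu²⁺(aq)
Q = P(NO)^2·[Cu²⁺]^3 / ([NO₃⁻]^2·[H⁺]^8); log Q = 3.879.
E = E° − (0.0592/n) log Q = +0.62 − (0.0592/6)(3.879) = +0.582 V.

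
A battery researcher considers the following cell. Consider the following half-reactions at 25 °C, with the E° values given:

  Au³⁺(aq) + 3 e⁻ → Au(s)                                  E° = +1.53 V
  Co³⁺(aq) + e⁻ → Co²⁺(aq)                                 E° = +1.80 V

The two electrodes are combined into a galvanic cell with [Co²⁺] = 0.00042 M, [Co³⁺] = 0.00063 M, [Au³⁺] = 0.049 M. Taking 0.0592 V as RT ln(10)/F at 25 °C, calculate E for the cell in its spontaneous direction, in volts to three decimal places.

Co³⁺/Co²⁺ is the cathode (higher E°), Au³⁺/Au the anode: E°cell = +1.80 − (+1.53) = +0.27 V, n = 3.
Overall: 3 Co³⁺(aq) + Au(s) → 3 Co²⁺(aq) + Au³⁺(aq)
Q = [Co²⁺]^3·[Au³⁺] / ([Co³⁺]^3); log Q = -1.838.
E = E° − (0.0592/n) log Q = +0.27 − (0.0592/3)(-1.838) = +0.306 V.

+0.306 V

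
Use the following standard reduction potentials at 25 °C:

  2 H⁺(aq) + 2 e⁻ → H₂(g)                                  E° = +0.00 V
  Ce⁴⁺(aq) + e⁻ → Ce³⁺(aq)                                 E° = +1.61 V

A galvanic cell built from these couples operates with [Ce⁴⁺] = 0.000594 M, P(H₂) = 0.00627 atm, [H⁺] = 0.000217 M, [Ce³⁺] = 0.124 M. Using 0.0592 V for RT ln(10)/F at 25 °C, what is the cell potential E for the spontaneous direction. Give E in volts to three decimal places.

+1.624 V

Ce⁴⁺/Ce³⁺ is the cathode (higher E°), H⁺/H₂ the anode: E°cell = +1.61 − (+0.00) = +1.61 V, n = 2.
Overall: 2 Ce⁴⁺(aq) + H₂(g) → 2 Ce³⁺(aq) + 2 H⁺(aq)
Q = [Ce³⁺]^2·[H⁺]^2 / ([Ce⁴⁺]^2·P(H₂)); log Q = -0.485.
E = E° − (0.0592/n) log Q = +1.61 − (0.0592/2)(-0.485) = +1.624 V.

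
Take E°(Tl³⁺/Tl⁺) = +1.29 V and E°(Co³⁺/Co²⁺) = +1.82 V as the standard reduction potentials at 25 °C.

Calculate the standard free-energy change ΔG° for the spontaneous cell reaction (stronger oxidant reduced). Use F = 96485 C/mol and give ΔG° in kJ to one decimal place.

Co³⁺/Co²⁺ (E° = +1.82 V) is the cathode; Tl³⁺/Tl⁺ (E° = +1.29 V) is the anode, so E°cell = +0.53 V.
Balancing electrons gives n = 2 (lcm of 1 and 2).
ΔG° = −nFE° = −(2)(96485)(+0.53) = -102,274 J = -102.3 kJ.

-102.3 kJ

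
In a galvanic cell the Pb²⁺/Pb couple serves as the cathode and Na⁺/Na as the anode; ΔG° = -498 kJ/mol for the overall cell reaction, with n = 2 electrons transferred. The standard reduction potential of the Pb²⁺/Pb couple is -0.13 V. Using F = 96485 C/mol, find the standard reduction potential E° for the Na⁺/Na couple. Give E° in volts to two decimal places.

E°cell = −ΔG°/(nF) = −(-498×10³)/((2)(96485)) = +2.581 V.
Since Pb²⁺/Pb is the cathode and Na⁺/Na the anode, E°cell = E°(Pb²⁺/Pb) − E°(Na⁺/Na).
So E°(Na⁺/Na) = E°(Pb²⁺/Pb) − E°cell = (-0.13) − (+2.581) = -2.71 V.

-2.71 V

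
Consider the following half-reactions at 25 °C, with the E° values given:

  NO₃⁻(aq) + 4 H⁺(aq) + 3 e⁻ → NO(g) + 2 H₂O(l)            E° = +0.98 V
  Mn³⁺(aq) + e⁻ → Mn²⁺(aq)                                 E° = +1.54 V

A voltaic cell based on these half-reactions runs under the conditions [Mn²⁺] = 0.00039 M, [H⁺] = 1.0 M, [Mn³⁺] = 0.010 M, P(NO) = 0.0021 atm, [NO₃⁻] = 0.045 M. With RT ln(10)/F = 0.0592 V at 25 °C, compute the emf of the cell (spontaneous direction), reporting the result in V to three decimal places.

+0.617 V

Mn³⁺/Mn²⁺ is the cathode (higher E°), NO₃⁻/NO the anode: E°cell = +1.54 − (+0.98) = +0.56 V, n = 3.
Overall: 3 Mn³⁺(aq) + NO(g) + 2 H₂O(l) → 3 Mn²⁺(aq) + NO₃⁻(aq) + 4 H⁺(aq)
Q = [Mn²⁺]^3·[NO₃⁻]·[H⁺]^4 / ([Mn³⁺]^3·P(NO)); log Q = -2.896.
E = E° − (0.0592/n) log Q = +0.56 − (0.0592/3)(-2.896) = +0.617 V.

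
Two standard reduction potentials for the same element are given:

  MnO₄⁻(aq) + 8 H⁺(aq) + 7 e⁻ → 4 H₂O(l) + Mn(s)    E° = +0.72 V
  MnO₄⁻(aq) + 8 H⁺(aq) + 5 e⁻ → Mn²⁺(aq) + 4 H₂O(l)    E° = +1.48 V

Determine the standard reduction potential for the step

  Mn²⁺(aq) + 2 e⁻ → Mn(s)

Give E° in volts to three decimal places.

-1.180 V

Sequential free energies add, so n₃E°₃ = n₁E°₁ + n₂E°₂.
With n₃ = 7, and the known step contributing 5×(+1.48) V, the unknown satisfies 2·E° = 7×(+0.72) − 5×(+1.48) = -2.360.
E° = -2.360 / 2 = -1.180 V.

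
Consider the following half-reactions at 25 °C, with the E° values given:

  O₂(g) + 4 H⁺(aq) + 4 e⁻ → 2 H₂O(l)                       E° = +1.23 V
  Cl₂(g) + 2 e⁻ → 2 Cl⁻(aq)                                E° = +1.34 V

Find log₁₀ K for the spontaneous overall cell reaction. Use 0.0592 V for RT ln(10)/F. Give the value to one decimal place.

7.4

Cathode: Cl₂/Cl⁻; anode: O₂/H₂O. E°cell = +0.11 V, n = 4.
log K = nE°cell / 0.0592 = (4)(+0.11) / 0.0592 = 7.4.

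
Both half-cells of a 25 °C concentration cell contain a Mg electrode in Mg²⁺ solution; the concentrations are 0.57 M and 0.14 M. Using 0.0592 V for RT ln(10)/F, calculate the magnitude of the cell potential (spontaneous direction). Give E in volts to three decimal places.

+0.018 V

For a concentration cell E°cell = 0. The 0.57 M side is the cathode (reduction is favoured where [Mg²⁺] is higher).
With n = 2, E = −(0.0592/2) log([Mg²⁺]ₐₙ/[Mg²⁺]꜀ₐₜ) = −(0.0592/2) log(0.14/0.57) = −(0.0592/2)(-0.610) = +0.018 V.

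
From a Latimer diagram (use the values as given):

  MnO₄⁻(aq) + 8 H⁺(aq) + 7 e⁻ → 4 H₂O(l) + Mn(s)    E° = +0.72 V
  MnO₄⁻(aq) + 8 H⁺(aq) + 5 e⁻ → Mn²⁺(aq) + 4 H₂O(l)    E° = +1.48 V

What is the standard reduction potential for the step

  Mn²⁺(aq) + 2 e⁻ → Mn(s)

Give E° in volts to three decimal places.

Sequential free energies add, so n₃E°₃ = n₁E°₁ + n₂E°₂.
With n₃ = 7, and the known step contributing 5×(+1.48) V, the unknown satisfies 2·E° = 7×(+0.72) − 5×(+1.48) = -2.360.
E° = -2.360 / 2 = -1.180 V.

-1.180 V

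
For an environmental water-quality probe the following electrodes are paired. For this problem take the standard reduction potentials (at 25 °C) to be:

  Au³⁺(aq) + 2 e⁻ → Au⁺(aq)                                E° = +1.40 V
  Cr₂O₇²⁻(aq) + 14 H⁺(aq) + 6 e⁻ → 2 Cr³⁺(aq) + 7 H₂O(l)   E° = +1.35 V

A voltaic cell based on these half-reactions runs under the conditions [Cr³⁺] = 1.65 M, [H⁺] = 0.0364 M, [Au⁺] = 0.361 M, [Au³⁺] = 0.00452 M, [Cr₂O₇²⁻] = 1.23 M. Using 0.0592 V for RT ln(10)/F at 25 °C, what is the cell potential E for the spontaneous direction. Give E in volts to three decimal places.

+0.196 V

Au³⁺/Au⁺ is the cathode (higher E°), Cr₂O₇²⁻/Cr³⁺ the anode: E°cell = +1.40 − (+1.35) = +0.05 V, n = 6.
Overall: 3 Au³⁺(aq) + 2 Cr³⁺(aq) + 7 H₂O(l) → 3 Au⁺(aq) + Cr₂O₇²⁻(aq) + 14 H⁺(aq)
Q = [Au⁺]^3·[Cr₂O₇²⁻]·[H⁺]^14 / ([Au³⁺]^3·[Cr³⁺]^2); log Q = -14.783.
E = E° − (0.0592/n) log Q = +0.05 − (0.0592/6)(-14.783) = +0.196 V.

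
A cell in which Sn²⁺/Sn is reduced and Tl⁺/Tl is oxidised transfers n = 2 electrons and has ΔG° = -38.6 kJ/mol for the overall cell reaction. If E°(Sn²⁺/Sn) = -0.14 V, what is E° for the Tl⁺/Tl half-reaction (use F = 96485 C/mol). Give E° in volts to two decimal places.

E°cell = −ΔG°/(nF) = −(-38.6×10³)/((2)(96485)) = +0.200 V.
Since Sn²⁺/Sn is the cathode and Tl⁺/Tl the anode, E°cell = E°(Sn²⁺/Sn) − E°(Tl⁺/Tl).
So E°(Tl⁺/Tl) = E°(Sn²⁺/Sn) − E°cell = (-0.14) − (+0.200) = -0.34 V.

-0.34 V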